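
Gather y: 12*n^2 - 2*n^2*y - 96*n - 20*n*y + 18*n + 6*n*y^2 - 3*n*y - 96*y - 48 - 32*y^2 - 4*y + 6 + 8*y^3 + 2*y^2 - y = 12*n^2 - 78*n + 8*y^3 + y^2*(6*n - 30) + y*(-2*n^2 - 23*n - 101) - 42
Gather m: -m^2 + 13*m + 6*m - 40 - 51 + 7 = -m^2 + 19*m - 84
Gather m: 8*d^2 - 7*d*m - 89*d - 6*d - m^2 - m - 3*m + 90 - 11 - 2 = 8*d^2 - 95*d - m^2 + m*(-7*d - 4) + 77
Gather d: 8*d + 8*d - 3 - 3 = 16*d - 6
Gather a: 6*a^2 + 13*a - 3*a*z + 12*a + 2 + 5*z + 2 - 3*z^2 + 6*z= 6*a^2 + a*(25 - 3*z) - 3*z^2 + 11*z + 4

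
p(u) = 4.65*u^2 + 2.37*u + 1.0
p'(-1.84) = -14.74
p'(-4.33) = -37.90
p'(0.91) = 10.83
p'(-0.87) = -5.72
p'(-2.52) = -21.07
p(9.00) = 398.98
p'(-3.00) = -25.53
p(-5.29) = 118.59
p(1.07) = 8.86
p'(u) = 9.3*u + 2.37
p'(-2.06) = -16.79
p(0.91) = 7.01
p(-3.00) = 35.74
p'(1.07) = 12.32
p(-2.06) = 15.85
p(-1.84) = 12.38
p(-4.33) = 77.92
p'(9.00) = 86.07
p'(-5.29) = -46.83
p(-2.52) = 24.56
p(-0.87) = 2.46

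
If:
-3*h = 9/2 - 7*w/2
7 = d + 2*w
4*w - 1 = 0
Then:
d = 13/2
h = -29/24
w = 1/4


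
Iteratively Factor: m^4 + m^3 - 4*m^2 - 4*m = (m + 1)*(m^3 - 4*m) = m*(m + 1)*(m^2 - 4) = m*(m + 1)*(m + 2)*(m - 2)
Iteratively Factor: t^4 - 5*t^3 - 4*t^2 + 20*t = (t + 2)*(t^3 - 7*t^2 + 10*t) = (t - 2)*(t + 2)*(t^2 - 5*t) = (t - 5)*(t - 2)*(t + 2)*(t)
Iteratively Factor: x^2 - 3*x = (x - 3)*(x)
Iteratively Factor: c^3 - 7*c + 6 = (c - 2)*(c^2 + 2*c - 3) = (c - 2)*(c - 1)*(c + 3)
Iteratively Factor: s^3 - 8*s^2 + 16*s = (s - 4)*(s^2 - 4*s) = s*(s - 4)*(s - 4)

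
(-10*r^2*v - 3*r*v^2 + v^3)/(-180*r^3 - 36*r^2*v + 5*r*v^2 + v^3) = v*(10*r^2 + 3*r*v - v^2)/(180*r^3 + 36*r^2*v - 5*r*v^2 - v^3)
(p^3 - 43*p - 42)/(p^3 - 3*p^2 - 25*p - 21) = (p + 6)/(p + 3)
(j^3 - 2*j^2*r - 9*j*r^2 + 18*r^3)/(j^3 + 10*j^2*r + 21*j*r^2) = (j^2 - 5*j*r + 6*r^2)/(j*(j + 7*r))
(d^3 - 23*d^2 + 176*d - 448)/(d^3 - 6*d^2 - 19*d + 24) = (d^2 - 15*d + 56)/(d^2 + 2*d - 3)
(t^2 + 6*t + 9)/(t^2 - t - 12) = (t + 3)/(t - 4)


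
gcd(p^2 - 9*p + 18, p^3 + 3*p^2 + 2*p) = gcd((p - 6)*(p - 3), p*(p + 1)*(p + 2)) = 1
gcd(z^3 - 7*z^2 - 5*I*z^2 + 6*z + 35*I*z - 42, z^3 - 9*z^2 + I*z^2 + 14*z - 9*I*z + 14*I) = z^2 + z*(-7 + I) - 7*I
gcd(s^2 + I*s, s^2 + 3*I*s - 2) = s + I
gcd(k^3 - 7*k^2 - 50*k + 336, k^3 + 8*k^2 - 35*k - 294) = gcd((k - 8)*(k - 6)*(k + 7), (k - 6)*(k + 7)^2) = k^2 + k - 42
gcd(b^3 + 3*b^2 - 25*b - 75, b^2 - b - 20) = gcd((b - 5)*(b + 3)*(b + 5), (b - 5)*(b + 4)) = b - 5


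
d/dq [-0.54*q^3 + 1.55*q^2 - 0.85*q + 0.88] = -1.62*q^2 + 3.1*q - 0.85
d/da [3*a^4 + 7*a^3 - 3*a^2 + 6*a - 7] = 12*a^3 + 21*a^2 - 6*a + 6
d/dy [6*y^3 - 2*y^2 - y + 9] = 18*y^2 - 4*y - 1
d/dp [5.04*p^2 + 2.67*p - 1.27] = 10.08*p + 2.67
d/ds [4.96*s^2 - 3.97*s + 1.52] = 9.92*s - 3.97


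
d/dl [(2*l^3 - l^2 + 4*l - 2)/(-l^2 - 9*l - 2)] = (-2*l^4 - 36*l^3 + l^2 - 26)/(l^4 + 18*l^3 + 85*l^2 + 36*l + 4)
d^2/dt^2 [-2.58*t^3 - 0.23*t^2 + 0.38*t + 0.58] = -15.48*t - 0.46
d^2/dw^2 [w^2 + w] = 2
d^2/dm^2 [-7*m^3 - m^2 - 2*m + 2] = -42*m - 2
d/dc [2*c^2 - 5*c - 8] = 4*c - 5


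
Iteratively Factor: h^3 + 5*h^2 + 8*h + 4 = (h + 2)*(h^2 + 3*h + 2) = (h + 1)*(h + 2)*(h + 2)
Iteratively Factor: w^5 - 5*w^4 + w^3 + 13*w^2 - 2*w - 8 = (w - 4)*(w^4 - w^3 - 3*w^2 + w + 2) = (w - 4)*(w + 1)*(w^3 - 2*w^2 - w + 2) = (w - 4)*(w + 1)^2*(w^2 - 3*w + 2) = (w - 4)*(w - 1)*(w + 1)^2*(w - 2)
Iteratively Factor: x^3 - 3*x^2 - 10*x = (x - 5)*(x^2 + 2*x) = x*(x - 5)*(x + 2)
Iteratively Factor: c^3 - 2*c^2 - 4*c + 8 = (c - 2)*(c^2 - 4) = (c - 2)*(c + 2)*(c - 2)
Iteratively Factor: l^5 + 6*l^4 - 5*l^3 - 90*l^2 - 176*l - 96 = (l + 3)*(l^4 + 3*l^3 - 14*l^2 - 48*l - 32) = (l - 4)*(l + 3)*(l^3 + 7*l^2 + 14*l + 8) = (l - 4)*(l + 2)*(l + 3)*(l^2 + 5*l + 4) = (l - 4)*(l + 1)*(l + 2)*(l + 3)*(l + 4)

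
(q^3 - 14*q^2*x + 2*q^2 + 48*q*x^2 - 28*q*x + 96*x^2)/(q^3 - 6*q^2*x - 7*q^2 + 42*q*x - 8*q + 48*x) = (q^2 - 8*q*x + 2*q - 16*x)/(q^2 - 7*q - 8)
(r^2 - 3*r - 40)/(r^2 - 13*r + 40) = (r + 5)/(r - 5)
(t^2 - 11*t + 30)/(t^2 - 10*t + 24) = (t - 5)/(t - 4)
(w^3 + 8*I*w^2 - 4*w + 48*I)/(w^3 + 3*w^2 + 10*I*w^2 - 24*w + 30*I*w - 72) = (w - 2*I)/(w + 3)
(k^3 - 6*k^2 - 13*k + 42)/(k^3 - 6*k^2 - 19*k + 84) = (k^2 + k - 6)/(k^2 + k - 12)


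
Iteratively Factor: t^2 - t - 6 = (t - 3)*(t + 2)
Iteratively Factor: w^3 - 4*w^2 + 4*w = (w)*(w^2 - 4*w + 4) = w*(w - 2)*(w - 2)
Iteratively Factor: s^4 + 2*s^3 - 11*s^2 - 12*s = (s - 3)*(s^3 + 5*s^2 + 4*s) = (s - 3)*(s + 4)*(s^2 + s) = (s - 3)*(s + 1)*(s + 4)*(s)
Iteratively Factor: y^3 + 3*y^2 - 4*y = (y - 1)*(y^2 + 4*y) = y*(y - 1)*(y + 4)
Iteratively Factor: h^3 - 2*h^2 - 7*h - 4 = (h + 1)*(h^2 - 3*h - 4) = (h + 1)^2*(h - 4)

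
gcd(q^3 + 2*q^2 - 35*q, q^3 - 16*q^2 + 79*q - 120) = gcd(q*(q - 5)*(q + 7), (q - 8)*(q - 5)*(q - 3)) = q - 5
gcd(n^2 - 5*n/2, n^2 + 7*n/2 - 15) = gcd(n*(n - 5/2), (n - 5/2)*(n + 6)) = n - 5/2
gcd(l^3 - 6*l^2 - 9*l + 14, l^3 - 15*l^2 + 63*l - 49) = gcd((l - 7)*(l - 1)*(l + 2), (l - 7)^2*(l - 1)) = l^2 - 8*l + 7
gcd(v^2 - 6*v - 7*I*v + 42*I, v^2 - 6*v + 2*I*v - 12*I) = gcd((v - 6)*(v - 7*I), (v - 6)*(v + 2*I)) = v - 6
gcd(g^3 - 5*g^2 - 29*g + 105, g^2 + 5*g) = g + 5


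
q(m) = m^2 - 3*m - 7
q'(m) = 2*m - 3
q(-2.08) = 3.57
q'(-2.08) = -7.16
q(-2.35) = 5.57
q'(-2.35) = -7.70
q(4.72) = 1.12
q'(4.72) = 6.44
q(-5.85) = 44.77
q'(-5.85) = -14.70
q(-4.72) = 29.44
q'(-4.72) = -12.44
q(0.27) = -7.74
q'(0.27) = -2.46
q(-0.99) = -3.05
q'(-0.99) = -4.98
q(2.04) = -8.96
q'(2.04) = 1.08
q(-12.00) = 173.00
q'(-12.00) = -27.00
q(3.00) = -7.00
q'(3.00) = 3.00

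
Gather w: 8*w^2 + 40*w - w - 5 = 8*w^2 + 39*w - 5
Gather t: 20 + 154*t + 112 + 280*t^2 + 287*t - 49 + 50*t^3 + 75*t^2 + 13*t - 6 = 50*t^3 + 355*t^2 + 454*t + 77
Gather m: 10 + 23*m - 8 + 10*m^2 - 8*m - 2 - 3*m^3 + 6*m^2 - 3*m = -3*m^3 + 16*m^2 + 12*m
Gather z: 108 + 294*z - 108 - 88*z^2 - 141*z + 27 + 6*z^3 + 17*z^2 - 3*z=6*z^3 - 71*z^2 + 150*z + 27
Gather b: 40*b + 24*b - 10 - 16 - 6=64*b - 32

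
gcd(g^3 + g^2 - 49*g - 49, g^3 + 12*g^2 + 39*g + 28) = g^2 + 8*g + 7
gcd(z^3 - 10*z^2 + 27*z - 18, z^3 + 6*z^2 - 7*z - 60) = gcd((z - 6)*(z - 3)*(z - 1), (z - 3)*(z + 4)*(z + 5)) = z - 3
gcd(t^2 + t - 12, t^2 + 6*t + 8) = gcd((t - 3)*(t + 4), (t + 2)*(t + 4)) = t + 4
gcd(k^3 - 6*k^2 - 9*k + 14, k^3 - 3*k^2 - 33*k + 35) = k^2 - 8*k + 7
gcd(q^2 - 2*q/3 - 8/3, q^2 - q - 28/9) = q + 4/3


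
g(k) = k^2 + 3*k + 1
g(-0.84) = -0.81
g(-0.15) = 0.57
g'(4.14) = 11.28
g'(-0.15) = 2.70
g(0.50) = 2.75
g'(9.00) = 21.00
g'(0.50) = 4.00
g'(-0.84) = 1.32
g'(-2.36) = -1.72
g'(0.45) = 3.90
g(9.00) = 109.00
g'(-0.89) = 1.22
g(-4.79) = 9.57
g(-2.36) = -0.51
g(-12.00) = 109.00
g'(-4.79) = -6.58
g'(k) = 2*k + 3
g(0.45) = 2.55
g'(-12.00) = -21.00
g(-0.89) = -0.88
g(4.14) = 30.56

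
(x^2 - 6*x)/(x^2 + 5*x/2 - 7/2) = 2*x*(x - 6)/(2*x^2 + 5*x - 7)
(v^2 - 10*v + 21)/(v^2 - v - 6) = (v - 7)/(v + 2)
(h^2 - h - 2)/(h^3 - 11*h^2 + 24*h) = (h^2 - h - 2)/(h*(h^2 - 11*h + 24))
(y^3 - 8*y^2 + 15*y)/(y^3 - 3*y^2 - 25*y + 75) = y/(y + 5)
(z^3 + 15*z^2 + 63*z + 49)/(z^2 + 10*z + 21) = (z^2 + 8*z + 7)/(z + 3)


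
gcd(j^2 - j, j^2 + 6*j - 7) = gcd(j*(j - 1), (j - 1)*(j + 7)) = j - 1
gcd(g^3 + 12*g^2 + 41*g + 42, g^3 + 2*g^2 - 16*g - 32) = g + 2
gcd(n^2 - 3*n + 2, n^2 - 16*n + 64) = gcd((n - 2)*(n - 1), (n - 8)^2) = 1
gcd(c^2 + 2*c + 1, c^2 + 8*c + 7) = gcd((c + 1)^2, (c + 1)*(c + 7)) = c + 1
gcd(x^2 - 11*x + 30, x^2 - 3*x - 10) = x - 5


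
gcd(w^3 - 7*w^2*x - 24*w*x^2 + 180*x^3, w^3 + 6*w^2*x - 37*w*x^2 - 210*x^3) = -w^2 + w*x + 30*x^2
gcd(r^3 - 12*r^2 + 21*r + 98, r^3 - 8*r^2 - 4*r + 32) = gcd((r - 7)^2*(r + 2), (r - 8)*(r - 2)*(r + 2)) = r + 2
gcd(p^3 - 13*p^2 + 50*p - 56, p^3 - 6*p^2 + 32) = p - 4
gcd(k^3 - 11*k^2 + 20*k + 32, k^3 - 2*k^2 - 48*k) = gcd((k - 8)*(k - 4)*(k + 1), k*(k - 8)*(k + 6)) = k - 8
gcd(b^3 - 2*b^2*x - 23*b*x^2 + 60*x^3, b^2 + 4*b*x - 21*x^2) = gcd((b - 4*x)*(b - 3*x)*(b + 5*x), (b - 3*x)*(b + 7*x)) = -b + 3*x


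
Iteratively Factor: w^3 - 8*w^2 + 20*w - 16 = (w - 2)*(w^2 - 6*w + 8) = (w - 4)*(w - 2)*(w - 2)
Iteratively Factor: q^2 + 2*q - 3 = (q + 3)*(q - 1)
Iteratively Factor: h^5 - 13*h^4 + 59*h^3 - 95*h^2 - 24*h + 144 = (h - 3)*(h^4 - 10*h^3 + 29*h^2 - 8*h - 48) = (h - 3)*(h + 1)*(h^3 - 11*h^2 + 40*h - 48) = (h - 3)^2*(h + 1)*(h^2 - 8*h + 16) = (h - 4)*(h - 3)^2*(h + 1)*(h - 4)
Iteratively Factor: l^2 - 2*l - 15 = (l - 5)*(l + 3)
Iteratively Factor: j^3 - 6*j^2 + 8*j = (j - 4)*(j^2 - 2*j) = j*(j - 4)*(j - 2)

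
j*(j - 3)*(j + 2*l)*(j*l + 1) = j^4*l + 2*j^3*l^2 - 3*j^3*l + j^3 - 6*j^2*l^2 + 2*j^2*l - 3*j^2 - 6*j*l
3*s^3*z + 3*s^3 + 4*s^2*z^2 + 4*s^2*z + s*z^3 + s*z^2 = (s + z)*(3*s + z)*(s*z + s)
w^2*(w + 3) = w^3 + 3*w^2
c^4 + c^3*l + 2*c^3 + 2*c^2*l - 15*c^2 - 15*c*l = c*(c - 3)*(c + 5)*(c + l)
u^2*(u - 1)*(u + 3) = u^4 + 2*u^3 - 3*u^2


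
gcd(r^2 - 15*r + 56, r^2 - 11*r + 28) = r - 7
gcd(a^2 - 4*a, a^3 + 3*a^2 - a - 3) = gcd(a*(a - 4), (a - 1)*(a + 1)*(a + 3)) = 1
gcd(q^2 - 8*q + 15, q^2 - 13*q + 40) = q - 5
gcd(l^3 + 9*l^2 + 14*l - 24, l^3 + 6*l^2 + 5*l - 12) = l^2 + 3*l - 4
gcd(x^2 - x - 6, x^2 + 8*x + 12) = x + 2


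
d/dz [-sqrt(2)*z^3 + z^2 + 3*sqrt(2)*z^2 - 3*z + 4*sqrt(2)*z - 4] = -3*sqrt(2)*z^2 + 2*z + 6*sqrt(2)*z - 3 + 4*sqrt(2)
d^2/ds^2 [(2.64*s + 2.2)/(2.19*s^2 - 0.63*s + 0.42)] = ((2.64*s + 2.2)*(4.38*s - 0.63)*(8.76*s - 1.26) - (34.6896*s + 6.3096)*(2.19*s^2 - 0.63*s + 0.42))/(2.19*s^2 - 0.63*s + 0.42)^3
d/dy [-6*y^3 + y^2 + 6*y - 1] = -18*y^2 + 2*y + 6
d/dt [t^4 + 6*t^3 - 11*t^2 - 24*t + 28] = 4*t^3 + 18*t^2 - 22*t - 24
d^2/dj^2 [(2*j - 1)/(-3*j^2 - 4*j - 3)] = 2*(-4*(2*j - 1)*(3*j + 2)^2 + (18*j + 5)*(3*j^2 + 4*j + 3))/(3*j^2 + 4*j + 3)^3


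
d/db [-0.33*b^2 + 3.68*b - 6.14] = 3.68 - 0.66*b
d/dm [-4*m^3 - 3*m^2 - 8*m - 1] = -12*m^2 - 6*m - 8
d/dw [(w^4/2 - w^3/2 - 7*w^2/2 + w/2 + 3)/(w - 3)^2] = (2*w^3 - 7*w^2 - 12*w + 5)/(2*(w^2 - 6*w + 9))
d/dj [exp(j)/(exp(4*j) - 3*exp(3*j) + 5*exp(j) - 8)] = (-(4*exp(3*j) - 9*exp(2*j) + 5)*exp(j) + exp(4*j) - 3*exp(3*j) + 5*exp(j) - 8)*exp(j)/(exp(4*j) - 3*exp(3*j) + 5*exp(j) - 8)^2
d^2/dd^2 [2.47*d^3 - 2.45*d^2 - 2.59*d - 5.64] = 14.82*d - 4.9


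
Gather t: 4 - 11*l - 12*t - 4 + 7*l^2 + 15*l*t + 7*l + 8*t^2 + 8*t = 7*l^2 - 4*l + 8*t^2 + t*(15*l - 4)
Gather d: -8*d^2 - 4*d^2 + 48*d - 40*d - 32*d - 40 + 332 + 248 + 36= -12*d^2 - 24*d + 576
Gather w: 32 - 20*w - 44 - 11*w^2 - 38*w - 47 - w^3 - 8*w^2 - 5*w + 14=-w^3 - 19*w^2 - 63*w - 45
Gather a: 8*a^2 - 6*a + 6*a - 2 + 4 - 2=8*a^2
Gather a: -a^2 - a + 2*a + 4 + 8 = -a^2 + a + 12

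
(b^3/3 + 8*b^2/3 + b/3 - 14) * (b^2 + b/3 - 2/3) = b^5/3 + 25*b^4/9 + b^3 - 47*b^2/3 - 44*b/9 + 28/3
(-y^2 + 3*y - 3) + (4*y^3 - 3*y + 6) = 4*y^3 - y^2 + 3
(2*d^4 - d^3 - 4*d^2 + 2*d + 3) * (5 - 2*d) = -4*d^5 + 12*d^4 + 3*d^3 - 24*d^2 + 4*d + 15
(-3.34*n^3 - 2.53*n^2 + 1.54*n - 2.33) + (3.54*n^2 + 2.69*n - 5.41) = -3.34*n^3 + 1.01*n^2 + 4.23*n - 7.74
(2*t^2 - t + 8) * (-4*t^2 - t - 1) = -8*t^4 + 2*t^3 - 33*t^2 - 7*t - 8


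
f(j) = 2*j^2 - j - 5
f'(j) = 4*j - 1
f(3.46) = 15.48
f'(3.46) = 12.84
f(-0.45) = -4.14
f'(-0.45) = -2.80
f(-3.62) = 24.83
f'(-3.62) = -15.48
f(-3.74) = 26.72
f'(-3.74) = -15.96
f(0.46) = -5.04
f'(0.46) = 0.84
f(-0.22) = -4.68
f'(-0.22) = -1.88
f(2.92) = 9.13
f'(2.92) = 10.68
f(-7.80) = 124.48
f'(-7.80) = -32.20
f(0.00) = -5.00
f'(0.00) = -1.00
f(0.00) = -5.00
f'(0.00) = -1.00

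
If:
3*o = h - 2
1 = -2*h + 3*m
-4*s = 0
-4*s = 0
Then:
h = 3*o + 2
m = 2*o + 5/3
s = 0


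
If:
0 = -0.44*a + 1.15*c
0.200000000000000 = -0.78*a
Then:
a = -0.26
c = -0.10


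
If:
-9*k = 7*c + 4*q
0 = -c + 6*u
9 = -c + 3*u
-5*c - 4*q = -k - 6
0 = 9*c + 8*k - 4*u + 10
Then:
No Solution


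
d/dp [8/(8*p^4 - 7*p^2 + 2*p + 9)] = 16*(-16*p^3 + 7*p - 1)/(8*p^4 - 7*p^2 + 2*p + 9)^2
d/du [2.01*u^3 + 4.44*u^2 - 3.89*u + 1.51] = 6.03*u^2 + 8.88*u - 3.89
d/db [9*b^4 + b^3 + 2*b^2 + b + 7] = 36*b^3 + 3*b^2 + 4*b + 1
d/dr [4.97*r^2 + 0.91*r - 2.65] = 9.94*r + 0.91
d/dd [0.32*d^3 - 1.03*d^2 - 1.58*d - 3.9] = 0.96*d^2 - 2.06*d - 1.58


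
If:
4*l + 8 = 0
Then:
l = -2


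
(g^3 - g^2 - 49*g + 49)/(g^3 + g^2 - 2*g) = (g^2 - 49)/(g*(g + 2))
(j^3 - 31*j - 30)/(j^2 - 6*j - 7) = (j^2 - j - 30)/(j - 7)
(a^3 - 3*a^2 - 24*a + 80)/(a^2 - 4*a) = a + 1 - 20/a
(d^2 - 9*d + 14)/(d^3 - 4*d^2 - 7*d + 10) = (d^2 - 9*d + 14)/(d^3 - 4*d^2 - 7*d + 10)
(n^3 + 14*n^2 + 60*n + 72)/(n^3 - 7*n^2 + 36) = (n^2 + 12*n + 36)/(n^2 - 9*n + 18)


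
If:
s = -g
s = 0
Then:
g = 0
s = 0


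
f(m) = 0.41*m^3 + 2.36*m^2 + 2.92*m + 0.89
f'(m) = 1.23*m^2 + 4.72*m + 2.92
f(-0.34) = 0.15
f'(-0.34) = 1.46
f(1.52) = 12.22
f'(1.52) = 12.94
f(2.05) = 20.33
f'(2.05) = 17.77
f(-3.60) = 1.83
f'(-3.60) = 1.87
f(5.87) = 182.28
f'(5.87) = 73.01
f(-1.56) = 0.52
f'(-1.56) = -1.45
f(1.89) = 17.61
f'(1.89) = 16.23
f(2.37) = 26.52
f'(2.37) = 21.02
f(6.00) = 191.93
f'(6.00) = 75.52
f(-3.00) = 2.30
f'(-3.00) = -0.17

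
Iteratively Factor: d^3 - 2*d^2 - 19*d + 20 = (d - 5)*(d^2 + 3*d - 4) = (d - 5)*(d - 1)*(d + 4)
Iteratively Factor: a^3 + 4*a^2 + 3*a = (a + 3)*(a^2 + a) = a*(a + 3)*(a + 1)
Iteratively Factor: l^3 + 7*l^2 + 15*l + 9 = (l + 3)*(l^2 + 4*l + 3) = (l + 1)*(l + 3)*(l + 3)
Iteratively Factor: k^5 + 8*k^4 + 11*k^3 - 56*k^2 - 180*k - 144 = (k + 2)*(k^4 + 6*k^3 - k^2 - 54*k - 72) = (k + 2)*(k + 4)*(k^3 + 2*k^2 - 9*k - 18) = (k + 2)*(k + 3)*(k + 4)*(k^2 - k - 6) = (k + 2)^2*(k + 3)*(k + 4)*(k - 3)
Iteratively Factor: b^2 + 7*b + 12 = (b + 3)*(b + 4)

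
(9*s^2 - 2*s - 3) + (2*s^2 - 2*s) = 11*s^2 - 4*s - 3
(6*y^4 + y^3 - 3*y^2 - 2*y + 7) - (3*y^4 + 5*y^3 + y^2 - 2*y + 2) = 3*y^4 - 4*y^3 - 4*y^2 + 5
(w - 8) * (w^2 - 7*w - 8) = w^3 - 15*w^2 + 48*w + 64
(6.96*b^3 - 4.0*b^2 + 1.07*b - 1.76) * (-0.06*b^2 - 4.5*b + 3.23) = -0.4176*b^5 - 31.08*b^4 + 40.4166*b^3 - 17.6294*b^2 + 11.3761*b - 5.6848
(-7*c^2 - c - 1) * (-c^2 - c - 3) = 7*c^4 + 8*c^3 + 23*c^2 + 4*c + 3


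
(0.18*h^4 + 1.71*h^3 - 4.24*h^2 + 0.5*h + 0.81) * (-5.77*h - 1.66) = -1.0386*h^5 - 10.1655*h^4 + 21.6262*h^3 + 4.1534*h^2 - 5.5037*h - 1.3446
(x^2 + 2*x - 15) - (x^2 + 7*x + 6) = -5*x - 21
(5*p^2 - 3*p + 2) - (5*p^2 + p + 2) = -4*p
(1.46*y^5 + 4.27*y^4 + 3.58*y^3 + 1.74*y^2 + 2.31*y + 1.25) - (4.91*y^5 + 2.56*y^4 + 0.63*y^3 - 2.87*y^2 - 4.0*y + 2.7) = -3.45*y^5 + 1.71*y^4 + 2.95*y^3 + 4.61*y^2 + 6.31*y - 1.45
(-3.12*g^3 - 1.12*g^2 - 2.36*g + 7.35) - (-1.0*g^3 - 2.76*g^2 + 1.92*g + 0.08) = -2.12*g^3 + 1.64*g^2 - 4.28*g + 7.27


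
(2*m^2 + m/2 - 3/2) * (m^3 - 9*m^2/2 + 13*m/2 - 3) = 2*m^5 - 17*m^4/2 + 37*m^3/4 + 4*m^2 - 45*m/4 + 9/2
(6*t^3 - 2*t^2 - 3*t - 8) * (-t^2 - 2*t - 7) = -6*t^5 - 10*t^4 - 35*t^3 + 28*t^2 + 37*t + 56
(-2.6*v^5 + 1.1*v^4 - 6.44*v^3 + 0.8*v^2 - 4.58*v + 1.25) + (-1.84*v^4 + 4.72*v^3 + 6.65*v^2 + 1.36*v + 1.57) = -2.6*v^5 - 0.74*v^4 - 1.72*v^3 + 7.45*v^2 - 3.22*v + 2.82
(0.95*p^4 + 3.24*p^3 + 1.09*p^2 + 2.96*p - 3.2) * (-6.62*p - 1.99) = -6.289*p^5 - 23.3393*p^4 - 13.6634*p^3 - 21.7643*p^2 + 15.2936*p + 6.368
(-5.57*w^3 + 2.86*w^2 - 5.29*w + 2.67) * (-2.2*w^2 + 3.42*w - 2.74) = 12.254*w^5 - 25.3414*w^4 + 36.681*w^3 - 31.8022*w^2 + 23.626*w - 7.3158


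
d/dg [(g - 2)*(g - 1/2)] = 2*g - 5/2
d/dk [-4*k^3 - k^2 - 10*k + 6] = -12*k^2 - 2*k - 10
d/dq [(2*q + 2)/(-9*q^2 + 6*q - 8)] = 2*(9*q^2 + 18*q - 14)/(81*q^4 - 108*q^3 + 180*q^2 - 96*q + 64)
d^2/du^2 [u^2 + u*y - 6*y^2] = 2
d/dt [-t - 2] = -1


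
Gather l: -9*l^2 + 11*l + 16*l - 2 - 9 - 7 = -9*l^2 + 27*l - 18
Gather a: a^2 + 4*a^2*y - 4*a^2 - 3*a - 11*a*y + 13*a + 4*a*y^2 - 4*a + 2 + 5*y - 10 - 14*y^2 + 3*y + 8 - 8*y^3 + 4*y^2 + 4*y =a^2*(4*y - 3) + a*(4*y^2 - 11*y + 6) - 8*y^3 - 10*y^2 + 12*y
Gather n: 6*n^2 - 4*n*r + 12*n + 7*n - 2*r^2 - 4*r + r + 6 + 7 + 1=6*n^2 + n*(19 - 4*r) - 2*r^2 - 3*r + 14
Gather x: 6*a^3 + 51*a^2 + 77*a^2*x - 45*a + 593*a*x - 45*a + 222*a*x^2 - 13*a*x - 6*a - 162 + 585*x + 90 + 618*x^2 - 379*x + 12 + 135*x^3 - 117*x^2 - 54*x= 6*a^3 + 51*a^2 - 96*a + 135*x^3 + x^2*(222*a + 501) + x*(77*a^2 + 580*a + 152) - 60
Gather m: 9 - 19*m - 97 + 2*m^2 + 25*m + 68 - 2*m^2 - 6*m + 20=0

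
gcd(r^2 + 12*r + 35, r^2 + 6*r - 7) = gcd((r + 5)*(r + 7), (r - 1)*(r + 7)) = r + 7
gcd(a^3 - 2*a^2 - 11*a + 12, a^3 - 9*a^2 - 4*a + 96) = a^2 - a - 12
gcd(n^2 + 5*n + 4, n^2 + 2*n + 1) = n + 1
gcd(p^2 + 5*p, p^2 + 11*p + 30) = p + 5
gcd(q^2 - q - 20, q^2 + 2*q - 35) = q - 5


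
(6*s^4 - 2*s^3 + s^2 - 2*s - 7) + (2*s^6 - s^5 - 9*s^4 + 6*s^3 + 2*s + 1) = 2*s^6 - s^5 - 3*s^4 + 4*s^3 + s^2 - 6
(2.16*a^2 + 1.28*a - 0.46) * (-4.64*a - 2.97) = -10.0224*a^3 - 12.3544*a^2 - 1.6672*a + 1.3662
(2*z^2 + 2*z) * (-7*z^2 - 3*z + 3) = -14*z^4 - 20*z^3 + 6*z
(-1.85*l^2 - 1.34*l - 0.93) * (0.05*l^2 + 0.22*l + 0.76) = -0.0925*l^4 - 0.474*l^3 - 1.7473*l^2 - 1.223*l - 0.7068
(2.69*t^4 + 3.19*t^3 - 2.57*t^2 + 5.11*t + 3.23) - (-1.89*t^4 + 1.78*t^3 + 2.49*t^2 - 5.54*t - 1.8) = 4.58*t^4 + 1.41*t^3 - 5.06*t^2 + 10.65*t + 5.03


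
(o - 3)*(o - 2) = o^2 - 5*o + 6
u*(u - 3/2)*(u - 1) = u^3 - 5*u^2/2 + 3*u/2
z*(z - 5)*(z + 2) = z^3 - 3*z^2 - 10*z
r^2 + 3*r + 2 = (r + 1)*(r + 2)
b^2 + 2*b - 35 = (b - 5)*(b + 7)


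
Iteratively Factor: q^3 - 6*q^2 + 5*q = (q)*(q^2 - 6*q + 5) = q*(q - 5)*(q - 1)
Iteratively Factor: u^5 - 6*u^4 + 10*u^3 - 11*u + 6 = (u - 1)*(u^4 - 5*u^3 + 5*u^2 + 5*u - 6) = (u - 1)*(u + 1)*(u^3 - 6*u^2 + 11*u - 6) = (u - 2)*(u - 1)*(u + 1)*(u^2 - 4*u + 3) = (u - 3)*(u - 2)*(u - 1)*(u + 1)*(u - 1)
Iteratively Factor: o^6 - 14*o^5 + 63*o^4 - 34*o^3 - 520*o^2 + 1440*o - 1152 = (o + 3)*(o^5 - 17*o^4 + 114*o^3 - 376*o^2 + 608*o - 384) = (o - 4)*(o + 3)*(o^4 - 13*o^3 + 62*o^2 - 128*o + 96) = (o - 4)^2*(o + 3)*(o^3 - 9*o^2 + 26*o - 24) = (o - 4)^3*(o + 3)*(o^2 - 5*o + 6) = (o - 4)^3*(o - 2)*(o + 3)*(o - 3)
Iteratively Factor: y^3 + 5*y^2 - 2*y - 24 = (y - 2)*(y^2 + 7*y + 12) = (y - 2)*(y + 3)*(y + 4)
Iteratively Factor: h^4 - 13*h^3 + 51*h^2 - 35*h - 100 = (h - 5)*(h^3 - 8*h^2 + 11*h + 20) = (h - 5)*(h - 4)*(h^2 - 4*h - 5) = (h - 5)*(h - 4)*(h + 1)*(h - 5)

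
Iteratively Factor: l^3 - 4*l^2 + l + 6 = (l - 3)*(l^2 - l - 2) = (l - 3)*(l - 2)*(l + 1)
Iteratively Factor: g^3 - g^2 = (g - 1)*(g^2) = g*(g - 1)*(g)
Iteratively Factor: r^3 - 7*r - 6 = (r + 2)*(r^2 - 2*r - 3) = (r - 3)*(r + 2)*(r + 1)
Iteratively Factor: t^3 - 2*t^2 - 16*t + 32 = (t - 2)*(t^2 - 16) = (t - 4)*(t - 2)*(t + 4)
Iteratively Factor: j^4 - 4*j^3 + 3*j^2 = (j)*(j^3 - 4*j^2 + 3*j) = j^2*(j^2 - 4*j + 3) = j^2*(j - 3)*(j - 1)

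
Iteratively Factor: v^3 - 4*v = (v - 2)*(v^2 + 2*v) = (v - 2)*(v + 2)*(v)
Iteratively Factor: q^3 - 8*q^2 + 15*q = (q - 3)*(q^2 - 5*q) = (q - 5)*(q - 3)*(q)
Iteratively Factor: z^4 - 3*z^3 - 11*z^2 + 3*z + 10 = (z + 2)*(z^3 - 5*z^2 - z + 5) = (z - 5)*(z + 2)*(z^2 - 1) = (z - 5)*(z - 1)*(z + 2)*(z + 1)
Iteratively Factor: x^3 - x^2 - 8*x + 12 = (x - 2)*(x^2 + x - 6) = (x - 2)*(x + 3)*(x - 2)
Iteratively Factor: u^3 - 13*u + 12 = (u - 3)*(u^2 + 3*u - 4) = (u - 3)*(u - 1)*(u + 4)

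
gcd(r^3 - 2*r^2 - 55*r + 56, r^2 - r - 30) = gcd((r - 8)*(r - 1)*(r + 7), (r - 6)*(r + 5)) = 1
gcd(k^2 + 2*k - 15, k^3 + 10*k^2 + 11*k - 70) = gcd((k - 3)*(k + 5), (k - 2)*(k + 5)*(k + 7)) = k + 5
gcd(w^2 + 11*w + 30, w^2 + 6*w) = w + 6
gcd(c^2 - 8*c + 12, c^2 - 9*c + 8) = 1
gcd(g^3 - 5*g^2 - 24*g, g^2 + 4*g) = g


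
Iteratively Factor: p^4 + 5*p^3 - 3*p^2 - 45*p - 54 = (p - 3)*(p^3 + 8*p^2 + 21*p + 18) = (p - 3)*(p + 3)*(p^2 + 5*p + 6) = (p - 3)*(p + 3)^2*(p + 2)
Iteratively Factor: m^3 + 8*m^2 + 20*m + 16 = (m + 2)*(m^2 + 6*m + 8) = (m + 2)^2*(m + 4)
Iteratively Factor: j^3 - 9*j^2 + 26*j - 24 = (j - 4)*(j^2 - 5*j + 6) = (j - 4)*(j - 3)*(j - 2)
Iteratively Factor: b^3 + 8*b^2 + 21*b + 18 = (b + 2)*(b^2 + 6*b + 9) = (b + 2)*(b + 3)*(b + 3)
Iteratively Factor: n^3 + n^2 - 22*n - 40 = (n - 5)*(n^2 + 6*n + 8) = (n - 5)*(n + 2)*(n + 4)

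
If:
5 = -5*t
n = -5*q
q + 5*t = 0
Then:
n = -25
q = 5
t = -1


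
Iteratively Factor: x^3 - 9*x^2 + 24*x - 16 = (x - 4)*(x^2 - 5*x + 4) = (x - 4)^2*(x - 1)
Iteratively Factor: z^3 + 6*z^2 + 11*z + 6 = (z + 1)*(z^2 + 5*z + 6) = (z + 1)*(z + 2)*(z + 3)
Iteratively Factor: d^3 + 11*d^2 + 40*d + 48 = (d + 3)*(d^2 + 8*d + 16) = (d + 3)*(d + 4)*(d + 4)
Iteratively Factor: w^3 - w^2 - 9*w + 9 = (w - 1)*(w^2 - 9) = (w - 1)*(w + 3)*(w - 3)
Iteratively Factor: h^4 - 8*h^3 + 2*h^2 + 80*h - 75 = (h - 1)*(h^3 - 7*h^2 - 5*h + 75) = (h - 5)*(h - 1)*(h^2 - 2*h - 15) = (h - 5)*(h - 1)*(h + 3)*(h - 5)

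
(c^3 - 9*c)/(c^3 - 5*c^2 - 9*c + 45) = c/(c - 5)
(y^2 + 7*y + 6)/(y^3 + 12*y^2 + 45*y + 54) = (y + 1)/(y^2 + 6*y + 9)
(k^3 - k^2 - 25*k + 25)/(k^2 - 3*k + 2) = (k^2 - 25)/(k - 2)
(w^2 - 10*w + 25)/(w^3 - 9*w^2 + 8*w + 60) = (w - 5)/(w^2 - 4*w - 12)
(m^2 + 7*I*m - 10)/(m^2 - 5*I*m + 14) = (m + 5*I)/(m - 7*I)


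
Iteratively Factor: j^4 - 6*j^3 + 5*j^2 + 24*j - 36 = (j - 3)*(j^3 - 3*j^2 - 4*j + 12) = (j - 3)^2*(j^2 - 4) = (j - 3)^2*(j - 2)*(j + 2)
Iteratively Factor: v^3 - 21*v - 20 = (v + 1)*(v^2 - v - 20) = (v + 1)*(v + 4)*(v - 5)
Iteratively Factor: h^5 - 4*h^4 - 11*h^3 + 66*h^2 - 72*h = (h - 3)*(h^4 - h^3 - 14*h^2 + 24*h) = (h - 3)^2*(h^3 + 2*h^2 - 8*h) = (h - 3)^2*(h + 4)*(h^2 - 2*h) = h*(h - 3)^2*(h + 4)*(h - 2)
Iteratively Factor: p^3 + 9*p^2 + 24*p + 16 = (p + 4)*(p^2 + 5*p + 4) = (p + 1)*(p + 4)*(p + 4)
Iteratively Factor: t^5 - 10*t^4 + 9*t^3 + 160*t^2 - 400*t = (t - 4)*(t^4 - 6*t^3 - 15*t^2 + 100*t) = (t - 4)*(t + 4)*(t^3 - 10*t^2 + 25*t) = (t - 5)*(t - 4)*(t + 4)*(t^2 - 5*t) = (t - 5)^2*(t - 4)*(t + 4)*(t)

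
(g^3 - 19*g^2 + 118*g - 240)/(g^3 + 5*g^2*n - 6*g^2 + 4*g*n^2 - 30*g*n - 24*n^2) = (g^2 - 13*g + 40)/(g^2 + 5*g*n + 4*n^2)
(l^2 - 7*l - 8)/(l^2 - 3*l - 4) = (l - 8)/(l - 4)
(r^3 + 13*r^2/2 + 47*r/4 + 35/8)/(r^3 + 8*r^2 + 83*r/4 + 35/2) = (r + 1/2)/(r + 2)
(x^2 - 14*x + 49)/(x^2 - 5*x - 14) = (x - 7)/(x + 2)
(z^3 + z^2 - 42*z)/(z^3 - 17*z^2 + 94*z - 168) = z*(z + 7)/(z^2 - 11*z + 28)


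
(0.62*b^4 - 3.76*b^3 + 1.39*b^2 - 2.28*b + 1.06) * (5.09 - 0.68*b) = -0.4216*b^5 + 5.7126*b^4 - 20.0836*b^3 + 8.6255*b^2 - 12.326*b + 5.3954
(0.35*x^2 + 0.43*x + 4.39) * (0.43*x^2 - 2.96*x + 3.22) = 0.1505*x^4 - 0.8511*x^3 + 1.7419*x^2 - 11.6098*x + 14.1358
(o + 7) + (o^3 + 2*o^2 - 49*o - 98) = o^3 + 2*o^2 - 48*o - 91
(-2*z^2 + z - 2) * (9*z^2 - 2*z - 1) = -18*z^4 + 13*z^3 - 18*z^2 + 3*z + 2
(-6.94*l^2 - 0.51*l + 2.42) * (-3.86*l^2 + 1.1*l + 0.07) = 26.7884*l^4 - 5.6654*l^3 - 10.388*l^2 + 2.6263*l + 0.1694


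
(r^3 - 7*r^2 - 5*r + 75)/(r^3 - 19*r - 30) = (r - 5)/(r + 2)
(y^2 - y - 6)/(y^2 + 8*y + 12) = (y - 3)/(y + 6)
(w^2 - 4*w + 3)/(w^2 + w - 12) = (w - 1)/(w + 4)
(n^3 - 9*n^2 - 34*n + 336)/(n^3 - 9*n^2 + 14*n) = (n^2 - 2*n - 48)/(n*(n - 2))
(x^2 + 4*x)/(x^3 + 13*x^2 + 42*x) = (x + 4)/(x^2 + 13*x + 42)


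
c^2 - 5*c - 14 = (c - 7)*(c + 2)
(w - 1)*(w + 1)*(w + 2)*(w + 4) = w^4 + 6*w^3 + 7*w^2 - 6*w - 8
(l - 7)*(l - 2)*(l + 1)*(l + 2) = l^4 - 6*l^3 - 11*l^2 + 24*l + 28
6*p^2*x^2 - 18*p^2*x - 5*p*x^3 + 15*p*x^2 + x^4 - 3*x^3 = x*(-3*p + x)*(-2*p + x)*(x - 3)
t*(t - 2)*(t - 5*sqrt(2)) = t^3 - 5*sqrt(2)*t^2 - 2*t^2 + 10*sqrt(2)*t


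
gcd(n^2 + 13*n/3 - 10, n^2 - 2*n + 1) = 1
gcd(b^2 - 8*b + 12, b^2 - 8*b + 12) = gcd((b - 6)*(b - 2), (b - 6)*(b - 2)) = b^2 - 8*b + 12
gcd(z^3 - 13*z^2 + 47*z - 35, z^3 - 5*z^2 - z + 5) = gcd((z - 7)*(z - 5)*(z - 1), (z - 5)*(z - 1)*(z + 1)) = z^2 - 6*z + 5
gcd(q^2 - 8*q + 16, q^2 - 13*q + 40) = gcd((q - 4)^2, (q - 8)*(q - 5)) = 1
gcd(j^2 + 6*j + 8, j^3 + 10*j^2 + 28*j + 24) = j + 2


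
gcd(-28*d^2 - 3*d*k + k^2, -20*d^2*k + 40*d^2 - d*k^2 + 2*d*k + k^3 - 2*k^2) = 4*d + k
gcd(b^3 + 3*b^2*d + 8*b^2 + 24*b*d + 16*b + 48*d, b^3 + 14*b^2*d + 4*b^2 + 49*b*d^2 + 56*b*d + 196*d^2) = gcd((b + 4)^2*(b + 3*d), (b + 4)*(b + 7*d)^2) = b + 4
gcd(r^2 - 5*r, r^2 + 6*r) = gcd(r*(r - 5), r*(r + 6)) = r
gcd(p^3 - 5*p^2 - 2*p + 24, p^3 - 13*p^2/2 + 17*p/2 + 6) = p^2 - 7*p + 12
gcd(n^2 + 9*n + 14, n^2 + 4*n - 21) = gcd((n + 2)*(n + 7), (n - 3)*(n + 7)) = n + 7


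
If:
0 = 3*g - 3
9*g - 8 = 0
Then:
No Solution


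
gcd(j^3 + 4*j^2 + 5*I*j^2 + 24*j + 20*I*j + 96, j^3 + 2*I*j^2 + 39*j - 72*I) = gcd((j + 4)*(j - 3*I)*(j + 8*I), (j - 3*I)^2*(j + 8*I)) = j^2 + 5*I*j + 24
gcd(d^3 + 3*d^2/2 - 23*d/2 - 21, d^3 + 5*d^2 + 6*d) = d^2 + 5*d + 6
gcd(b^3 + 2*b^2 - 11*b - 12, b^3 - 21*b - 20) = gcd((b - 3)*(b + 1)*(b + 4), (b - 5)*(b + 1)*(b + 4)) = b^2 + 5*b + 4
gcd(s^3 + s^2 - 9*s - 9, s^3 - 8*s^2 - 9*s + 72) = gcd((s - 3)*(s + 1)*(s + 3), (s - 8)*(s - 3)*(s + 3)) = s^2 - 9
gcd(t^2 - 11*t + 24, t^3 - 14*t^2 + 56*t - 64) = t - 8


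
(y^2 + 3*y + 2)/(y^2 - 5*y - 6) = (y + 2)/(y - 6)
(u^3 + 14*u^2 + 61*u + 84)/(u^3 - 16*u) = (u^2 + 10*u + 21)/(u*(u - 4))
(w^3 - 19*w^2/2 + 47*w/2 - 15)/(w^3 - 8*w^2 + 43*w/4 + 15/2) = 2*(w - 1)/(2*w + 1)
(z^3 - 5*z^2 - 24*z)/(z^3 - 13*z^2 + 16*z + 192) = z/(z - 8)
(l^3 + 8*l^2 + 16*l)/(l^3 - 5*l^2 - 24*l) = (l^2 + 8*l + 16)/(l^2 - 5*l - 24)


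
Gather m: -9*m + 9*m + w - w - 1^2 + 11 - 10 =0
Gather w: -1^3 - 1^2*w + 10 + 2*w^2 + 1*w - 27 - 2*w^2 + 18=0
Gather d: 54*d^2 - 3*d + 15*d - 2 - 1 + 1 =54*d^2 + 12*d - 2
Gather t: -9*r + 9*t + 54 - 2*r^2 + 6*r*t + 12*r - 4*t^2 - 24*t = -2*r^2 + 3*r - 4*t^2 + t*(6*r - 15) + 54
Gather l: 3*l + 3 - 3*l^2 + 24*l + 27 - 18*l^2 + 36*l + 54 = -21*l^2 + 63*l + 84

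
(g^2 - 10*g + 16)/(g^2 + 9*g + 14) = (g^2 - 10*g + 16)/(g^2 + 9*g + 14)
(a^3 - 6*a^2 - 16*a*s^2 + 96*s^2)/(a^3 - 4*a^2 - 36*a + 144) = (a^2 - 16*s^2)/(a^2 + 2*a - 24)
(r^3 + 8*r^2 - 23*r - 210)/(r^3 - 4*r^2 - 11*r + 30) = (r^2 + 13*r + 42)/(r^2 + r - 6)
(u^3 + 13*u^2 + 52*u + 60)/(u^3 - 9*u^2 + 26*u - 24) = (u^3 + 13*u^2 + 52*u + 60)/(u^3 - 9*u^2 + 26*u - 24)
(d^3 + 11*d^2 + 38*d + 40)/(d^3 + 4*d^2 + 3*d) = (d^3 + 11*d^2 + 38*d + 40)/(d*(d^2 + 4*d + 3))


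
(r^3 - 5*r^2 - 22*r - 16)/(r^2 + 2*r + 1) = (r^2 - 6*r - 16)/(r + 1)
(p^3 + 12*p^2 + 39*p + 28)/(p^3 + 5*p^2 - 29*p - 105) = (p^2 + 5*p + 4)/(p^2 - 2*p - 15)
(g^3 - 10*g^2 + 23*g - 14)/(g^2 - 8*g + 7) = g - 2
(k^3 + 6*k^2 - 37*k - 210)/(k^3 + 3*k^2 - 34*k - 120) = (k + 7)/(k + 4)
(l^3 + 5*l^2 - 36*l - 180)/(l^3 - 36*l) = (l + 5)/l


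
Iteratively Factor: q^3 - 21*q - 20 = (q + 1)*(q^2 - q - 20) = (q - 5)*(q + 1)*(q + 4)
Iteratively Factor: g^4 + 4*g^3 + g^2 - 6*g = (g + 2)*(g^3 + 2*g^2 - 3*g) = g*(g + 2)*(g^2 + 2*g - 3) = g*(g + 2)*(g + 3)*(g - 1)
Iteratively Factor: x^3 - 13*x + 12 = (x - 3)*(x^2 + 3*x - 4) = (x - 3)*(x + 4)*(x - 1)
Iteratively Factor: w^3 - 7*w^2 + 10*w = (w)*(w^2 - 7*w + 10) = w*(w - 5)*(w - 2)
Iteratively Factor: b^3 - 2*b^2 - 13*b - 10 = (b - 5)*(b^2 + 3*b + 2) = (b - 5)*(b + 1)*(b + 2)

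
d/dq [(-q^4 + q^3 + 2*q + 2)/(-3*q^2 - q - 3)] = (6*q^5 + 10*q^3 - 3*q^2 + 12*q - 4)/(9*q^4 + 6*q^3 + 19*q^2 + 6*q + 9)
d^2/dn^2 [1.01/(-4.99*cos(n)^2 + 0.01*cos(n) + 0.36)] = (-100.596404*(1 - cos(n)^2)^2 + 0.151197*cos(n)^3 - 57.555759*cos(n)^2 - 0.298758*cos(n) + 104.225334)/(-4.99*cos(n)^2 + 0.01*cos(n) + 0.36)^3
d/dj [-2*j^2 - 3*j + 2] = -4*j - 3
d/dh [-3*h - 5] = -3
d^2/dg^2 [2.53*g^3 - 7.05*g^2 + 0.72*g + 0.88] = 15.18*g - 14.1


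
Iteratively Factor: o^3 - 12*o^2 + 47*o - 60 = (o - 4)*(o^2 - 8*o + 15) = (o - 4)*(o - 3)*(o - 5)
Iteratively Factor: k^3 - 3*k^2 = (k)*(k^2 - 3*k) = k*(k - 3)*(k)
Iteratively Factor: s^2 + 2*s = (s)*(s + 2)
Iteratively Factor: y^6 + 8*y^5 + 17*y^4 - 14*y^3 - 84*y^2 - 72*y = (y + 2)*(y^5 + 6*y^4 + 5*y^3 - 24*y^2 - 36*y) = (y + 2)*(y + 3)*(y^4 + 3*y^3 - 4*y^2 - 12*y) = y*(y + 2)*(y + 3)*(y^3 + 3*y^2 - 4*y - 12) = y*(y + 2)*(y + 3)^2*(y^2 - 4) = y*(y + 2)^2*(y + 3)^2*(y - 2)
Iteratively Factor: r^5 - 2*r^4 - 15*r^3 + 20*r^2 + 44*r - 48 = (r - 1)*(r^4 - r^3 - 16*r^2 + 4*r + 48) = (r - 1)*(r + 2)*(r^3 - 3*r^2 - 10*r + 24) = (r - 1)*(r + 2)*(r + 3)*(r^2 - 6*r + 8) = (r - 2)*(r - 1)*(r + 2)*(r + 3)*(r - 4)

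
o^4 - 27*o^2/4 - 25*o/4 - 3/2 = (o - 3)*(o + 1/2)^2*(o + 2)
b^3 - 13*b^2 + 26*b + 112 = (b - 8)*(b - 7)*(b + 2)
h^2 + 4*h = h*(h + 4)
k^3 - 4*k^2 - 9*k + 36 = (k - 4)*(k - 3)*(k + 3)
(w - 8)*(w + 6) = w^2 - 2*w - 48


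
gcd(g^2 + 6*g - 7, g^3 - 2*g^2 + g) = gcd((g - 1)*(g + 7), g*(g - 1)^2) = g - 1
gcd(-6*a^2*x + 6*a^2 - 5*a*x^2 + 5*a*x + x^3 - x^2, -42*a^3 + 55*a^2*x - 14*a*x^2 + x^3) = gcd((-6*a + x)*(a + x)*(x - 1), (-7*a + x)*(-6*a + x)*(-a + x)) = -6*a + x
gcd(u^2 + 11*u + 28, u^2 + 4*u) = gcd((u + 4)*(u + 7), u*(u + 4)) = u + 4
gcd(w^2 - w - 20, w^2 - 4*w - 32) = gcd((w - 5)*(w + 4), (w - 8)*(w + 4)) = w + 4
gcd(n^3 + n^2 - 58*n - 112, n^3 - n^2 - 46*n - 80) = n^2 - 6*n - 16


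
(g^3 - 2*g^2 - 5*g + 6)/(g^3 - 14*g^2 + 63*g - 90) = (g^2 + g - 2)/(g^2 - 11*g + 30)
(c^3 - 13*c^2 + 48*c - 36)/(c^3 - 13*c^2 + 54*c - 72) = (c^2 - 7*c + 6)/(c^2 - 7*c + 12)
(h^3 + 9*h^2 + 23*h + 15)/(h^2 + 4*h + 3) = h + 5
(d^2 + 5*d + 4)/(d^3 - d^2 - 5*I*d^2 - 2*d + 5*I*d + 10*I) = (d + 4)/(d^2 - d*(2 + 5*I) + 10*I)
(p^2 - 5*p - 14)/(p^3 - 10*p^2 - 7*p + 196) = (p + 2)/(p^2 - 3*p - 28)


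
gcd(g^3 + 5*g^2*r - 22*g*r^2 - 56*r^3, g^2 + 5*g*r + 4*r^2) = 1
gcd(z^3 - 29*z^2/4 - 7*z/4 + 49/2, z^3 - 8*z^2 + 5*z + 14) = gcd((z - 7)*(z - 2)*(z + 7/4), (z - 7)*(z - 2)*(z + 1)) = z^2 - 9*z + 14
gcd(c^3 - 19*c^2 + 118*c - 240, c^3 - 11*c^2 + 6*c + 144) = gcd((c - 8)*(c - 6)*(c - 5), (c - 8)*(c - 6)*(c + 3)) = c^2 - 14*c + 48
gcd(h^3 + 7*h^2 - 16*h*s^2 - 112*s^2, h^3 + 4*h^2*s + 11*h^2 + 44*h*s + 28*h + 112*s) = h^2 + 4*h*s + 7*h + 28*s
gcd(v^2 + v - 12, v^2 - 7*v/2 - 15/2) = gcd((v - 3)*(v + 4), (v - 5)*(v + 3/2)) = 1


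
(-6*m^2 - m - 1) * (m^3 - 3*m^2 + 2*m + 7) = -6*m^5 + 17*m^4 - 10*m^3 - 41*m^2 - 9*m - 7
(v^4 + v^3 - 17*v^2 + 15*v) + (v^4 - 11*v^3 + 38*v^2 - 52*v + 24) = 2*v^4 - 10*v^3 + 21*v^2 - 37*v + 24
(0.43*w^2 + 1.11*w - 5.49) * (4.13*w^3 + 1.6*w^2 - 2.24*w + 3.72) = 1.7759*w^5 + 5.2723*w^4 - 21.8609*w^3 - 9.6708*w^2 + 16.4268*w - 20.4228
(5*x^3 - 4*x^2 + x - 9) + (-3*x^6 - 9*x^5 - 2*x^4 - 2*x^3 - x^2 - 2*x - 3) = -3*x^6 - 9*x^5 - 2*x^4 + 3*x^3 - 5*x^2 - x - 12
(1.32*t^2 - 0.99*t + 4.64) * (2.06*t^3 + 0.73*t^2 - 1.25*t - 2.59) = 2.7192*t^5 - 1.0758*t^4 + 7.1857*t^3 + 1.2059*t^2 - 3.2359*t - 12.0176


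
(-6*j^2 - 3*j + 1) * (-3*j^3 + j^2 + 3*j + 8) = 18*j^5 + 3*j^4 - 24*j^3 - 56*j^2 - 21*j + 8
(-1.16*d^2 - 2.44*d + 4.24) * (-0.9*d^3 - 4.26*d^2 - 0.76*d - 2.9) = 1.044*d^5 + 7.1376*d^4 + 7.46*d^3 - 12.844*d^2 + 3.8536*d - 12.296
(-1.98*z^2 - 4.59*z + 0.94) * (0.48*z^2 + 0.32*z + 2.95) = -0.9504*z^4 - 2.8368*z^3 - 6.8586*z^2 - 13.2397*z + 2.773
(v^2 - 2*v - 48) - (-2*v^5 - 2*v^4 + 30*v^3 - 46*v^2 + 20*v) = 2*v^5 + 2*v^4 - 30*v^3 + 47*v^2 - 22*v - 48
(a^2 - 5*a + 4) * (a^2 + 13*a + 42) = a^4 + 8*a^3 - 19*a^2 - 158*a + 168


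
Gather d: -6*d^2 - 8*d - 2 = -6*d^2 - 8*d - 2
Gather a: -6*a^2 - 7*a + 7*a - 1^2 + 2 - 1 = -6*a^2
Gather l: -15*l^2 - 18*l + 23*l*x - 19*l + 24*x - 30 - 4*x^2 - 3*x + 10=-15*l^2 + l*(23*x - 37) - 4*x^2 + 21*x - 20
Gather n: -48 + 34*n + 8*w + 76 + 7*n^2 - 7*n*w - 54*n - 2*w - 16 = 7*n^2 + n*(-7*w - 20) + 6*w + 12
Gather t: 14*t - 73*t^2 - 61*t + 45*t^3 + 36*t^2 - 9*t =45*t^3 - 37*t^2 - 56*t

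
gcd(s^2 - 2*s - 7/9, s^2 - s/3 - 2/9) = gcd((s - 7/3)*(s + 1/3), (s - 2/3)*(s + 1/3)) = s + 1/3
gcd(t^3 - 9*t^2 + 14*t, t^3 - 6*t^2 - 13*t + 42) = t^2 - 9*t + 14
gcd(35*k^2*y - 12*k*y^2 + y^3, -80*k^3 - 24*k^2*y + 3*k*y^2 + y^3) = -5*k + y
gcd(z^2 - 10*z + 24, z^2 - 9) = 1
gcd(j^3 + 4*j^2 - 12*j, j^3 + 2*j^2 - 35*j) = j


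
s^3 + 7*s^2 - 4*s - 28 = (s - 2)*(s + 2)*(s + 7)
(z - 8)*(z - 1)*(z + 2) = z^3 - 7*z^2 - 10*z + 16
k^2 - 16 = (k - 4)*(k + 4)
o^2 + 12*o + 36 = (o + 6)^2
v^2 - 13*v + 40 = (v - 8)*(v - 5)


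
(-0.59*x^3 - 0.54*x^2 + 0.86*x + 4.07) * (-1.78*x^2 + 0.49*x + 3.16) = 1.0502*x^5 + 0.6721*x^4 - 3.6598*x^3 - 8.5296*x^2 + 4.7119*x + 12.8612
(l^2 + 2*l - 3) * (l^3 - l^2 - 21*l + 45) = l^5 + l^4 - 26*l^3 + 6*l^2 + 153*l - 135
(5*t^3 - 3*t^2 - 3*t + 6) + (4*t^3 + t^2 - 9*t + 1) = 9*t^3 - 2*t^2 - 12*t + 7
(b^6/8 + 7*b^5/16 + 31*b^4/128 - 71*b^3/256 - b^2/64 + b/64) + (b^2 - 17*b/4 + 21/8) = b^6/8 + 7*b^5/16 + 31*b^4/128 - 71*b^3/256 + 63*b^2/64 - 271*b/64 + 21/8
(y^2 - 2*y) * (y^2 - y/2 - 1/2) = y^4 - 5*y^3/2 + y^2/2 + y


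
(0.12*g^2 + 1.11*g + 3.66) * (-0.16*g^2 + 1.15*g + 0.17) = -0.0192*g^4 - 0.0396*g^3 + 0.7113*g^2 + 4.3977*g + 0.6222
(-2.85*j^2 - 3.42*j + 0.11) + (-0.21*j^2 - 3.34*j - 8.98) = -3.06*j^2 - 6.76*j - 8.87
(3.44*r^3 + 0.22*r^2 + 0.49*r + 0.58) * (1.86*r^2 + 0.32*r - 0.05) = 6.3984*r^5 + 1.51*r^4 + 0.8098*r^3 + 1.2246*r^2 + 0.1611*r - 0.029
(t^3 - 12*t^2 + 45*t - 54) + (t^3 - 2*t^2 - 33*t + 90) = 2*t^3 - 14*t^2 + 12*t + 36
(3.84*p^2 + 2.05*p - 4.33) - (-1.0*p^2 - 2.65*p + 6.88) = 4.84*p^2 + 4.7*p - 11.21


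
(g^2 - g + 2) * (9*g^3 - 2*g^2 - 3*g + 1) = 9*g^5 - 11*g^4 + 17*g^3 - 7*g + 2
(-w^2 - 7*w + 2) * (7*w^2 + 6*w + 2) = -7*w^4 - 55*w^3 - 30*w^2 - 2*w + 4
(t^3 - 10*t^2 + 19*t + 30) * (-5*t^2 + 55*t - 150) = -5*t^5 + 105*t^4 - 795*t^3 + 2395*t^2 - 1200*t - 4500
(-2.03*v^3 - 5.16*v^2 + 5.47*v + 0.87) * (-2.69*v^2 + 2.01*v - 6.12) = 5.4607*v^5 + 9.8001*v^4 - 12.6623*v^3 + 40.2336*v^2 - 31.7277*v - 5.3244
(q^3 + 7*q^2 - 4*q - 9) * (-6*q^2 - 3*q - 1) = -6*q^5 - 45*q^4 + 2*q^3 + 59*q^2 + 31*q + 9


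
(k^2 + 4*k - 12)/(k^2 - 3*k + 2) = (k + 6)/(k - 1)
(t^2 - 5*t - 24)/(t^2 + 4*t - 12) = (t^2 - 5*t - 24)/(t^2 + 4*t - 12)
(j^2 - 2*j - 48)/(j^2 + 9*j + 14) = (j^2 - 2*j - 48)/(j^2 + 9*j + 14)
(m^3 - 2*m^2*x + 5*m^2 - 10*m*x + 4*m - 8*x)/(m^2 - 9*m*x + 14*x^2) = (-m^2 - 5*m - 4)/(-m + 7*x)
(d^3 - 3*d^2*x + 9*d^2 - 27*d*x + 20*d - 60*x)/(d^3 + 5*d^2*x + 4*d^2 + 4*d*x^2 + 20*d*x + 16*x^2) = (d^2 - 3*d*x + 5*d - 15*x)/(d^2 + 5*d*x + 4*x^2)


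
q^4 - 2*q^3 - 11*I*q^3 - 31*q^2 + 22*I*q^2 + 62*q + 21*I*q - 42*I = (q - 2)*(q - 7*I)*(q - 3*I)*(q - I)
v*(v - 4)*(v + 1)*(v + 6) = v^4 + 3*v^3 - 22*v^2 - 24*v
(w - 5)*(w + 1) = w^2 - 4*w - 5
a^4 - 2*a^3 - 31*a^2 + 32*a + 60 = (a - 6)*(a - 2)*(a + 1)*(a + 5)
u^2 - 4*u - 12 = (u - 6)*(u + 2)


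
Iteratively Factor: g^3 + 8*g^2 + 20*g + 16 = (g + 4)*(g^2 + 4*g + 4) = (g + 2)*(g + 4)*(g + 2)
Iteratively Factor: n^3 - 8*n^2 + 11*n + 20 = (n + 1)*(n^2 - 9*n + 20) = (n - 4)*(n + 1)*(n - 5)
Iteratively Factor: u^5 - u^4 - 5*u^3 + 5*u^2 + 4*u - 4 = (u + 2)*(u^4 - 3*u^3 + u^2 + 3*u - 2) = (u - 1)*(u + 2)*(u^3 - 2*u^2 - u + 2) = (u - 2)*(u - 1)*(u + 2)*(u^2 - 1) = (u - 2)*(u - 1)^2*(u + 2)*(u + 1)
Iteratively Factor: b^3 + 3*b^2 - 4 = (b + 2)*(b^2 + b - 2) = (b + 2)^2*(b - 1)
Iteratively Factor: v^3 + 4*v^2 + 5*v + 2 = (v + 2)*(v^2 + 2*v + 1) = (v + 1)*(v + 2)*(v + 1)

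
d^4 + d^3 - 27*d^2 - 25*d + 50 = (d - 5)*(d - 1)*(d + 2)*(d + 5)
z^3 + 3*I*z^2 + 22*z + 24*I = (z - 4*I)*(z + I)*(z + 6*I)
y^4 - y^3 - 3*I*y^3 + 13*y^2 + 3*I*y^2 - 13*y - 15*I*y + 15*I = (y - 1)*(y - 5*I)*(y - I)*(y + 3*I)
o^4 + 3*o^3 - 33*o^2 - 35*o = o*(o - 5)*(o + 1)*(o + 7)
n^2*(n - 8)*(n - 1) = n^4 - 9*n^3 + 8*n^2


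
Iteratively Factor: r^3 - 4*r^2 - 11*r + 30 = (r - 2)*(r^2 - 2*r - 15) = (r - 5)*(r - 2)*(r + 3)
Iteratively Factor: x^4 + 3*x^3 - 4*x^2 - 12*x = (x - 2)*(x^3 + 5*x^2 + 6*x) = (x - 2)*(x + 3)*(x^2 + 2*x) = (x - 2)*(x + 2)*(x + 3)*(x)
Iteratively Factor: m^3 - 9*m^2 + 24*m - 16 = (m - 1)*(m^2 - 8*m + 16) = (m - 4)*(m - 1)*(m - 4)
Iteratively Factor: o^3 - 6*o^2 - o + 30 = (o - 3)*(o^2 - 3*o - 10) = (o - 5)*(o - 3)*(o + 2)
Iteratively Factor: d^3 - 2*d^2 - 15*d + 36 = (d - 3)*(d^2 + d - 12) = (d - 3)*(d + 4)*(d - 3)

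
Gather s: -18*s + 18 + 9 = 27 - 18*s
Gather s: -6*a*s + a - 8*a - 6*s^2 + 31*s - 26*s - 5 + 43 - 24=-7*a - 6*s^2 + s*(5 - 6*a) + 14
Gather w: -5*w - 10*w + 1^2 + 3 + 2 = 6 - 15*w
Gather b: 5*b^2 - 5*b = 5*b^2 - 5*b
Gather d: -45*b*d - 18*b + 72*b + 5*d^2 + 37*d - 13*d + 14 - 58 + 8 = 54*b + 5*d^2 + d*(24 - 45*b) - 36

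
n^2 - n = n*(n - 1)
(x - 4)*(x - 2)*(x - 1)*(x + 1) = x^4 - 6*x^3 + 7*x^2 + 6*x - 8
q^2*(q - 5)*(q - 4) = q^4 - 9*q^3 + 20*q^2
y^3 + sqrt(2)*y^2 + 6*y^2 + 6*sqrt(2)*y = y*(y + 6)*(y + sqrt(2))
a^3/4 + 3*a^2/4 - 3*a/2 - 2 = (a/4 + 1)*(a - 2)*(a + 1)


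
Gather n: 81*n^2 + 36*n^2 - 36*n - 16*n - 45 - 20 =117*n^2 - 52*n - 65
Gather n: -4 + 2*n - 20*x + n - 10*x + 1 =3*n - 30*x - 3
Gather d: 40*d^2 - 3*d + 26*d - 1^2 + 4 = 40*d^2 + 23*d + 3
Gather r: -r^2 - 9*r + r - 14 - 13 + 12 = -r^2 - 8*r - 15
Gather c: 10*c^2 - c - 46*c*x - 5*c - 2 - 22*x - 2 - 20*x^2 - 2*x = 10*c^2 + c*(-46*x - 6) - 20*x^2 - 24*x - 4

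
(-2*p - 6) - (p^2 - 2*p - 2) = -p^2 - 4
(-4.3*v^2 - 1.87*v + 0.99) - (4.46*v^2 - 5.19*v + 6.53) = -8.76*v^2 + 3.32*v - 5.54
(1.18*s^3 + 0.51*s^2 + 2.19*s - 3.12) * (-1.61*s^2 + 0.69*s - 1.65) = -1.8998*s^5 - 0.00690000000000013*s^4 - 5.121*s^3 + 5.6928*s^2 - 5.7663*s + 5.148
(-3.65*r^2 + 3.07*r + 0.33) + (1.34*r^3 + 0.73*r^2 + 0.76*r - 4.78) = 1.34*r^3 - 2.92*r^2 + 3.83*r - 4.45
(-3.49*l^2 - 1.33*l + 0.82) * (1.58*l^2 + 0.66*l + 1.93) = -5.5142*l^4 - 4.4048*l^3 - 6.3179*l^2 - 2.0257*l + 1.5826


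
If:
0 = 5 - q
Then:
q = 5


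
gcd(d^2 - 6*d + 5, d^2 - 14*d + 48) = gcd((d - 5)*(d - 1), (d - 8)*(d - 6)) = 1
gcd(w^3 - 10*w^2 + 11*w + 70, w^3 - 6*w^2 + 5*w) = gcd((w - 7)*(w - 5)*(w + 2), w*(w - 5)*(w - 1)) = w - 5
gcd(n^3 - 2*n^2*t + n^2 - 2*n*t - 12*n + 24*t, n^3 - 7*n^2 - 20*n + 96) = n^2 + n - 12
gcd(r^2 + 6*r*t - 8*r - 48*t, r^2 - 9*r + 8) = r - 8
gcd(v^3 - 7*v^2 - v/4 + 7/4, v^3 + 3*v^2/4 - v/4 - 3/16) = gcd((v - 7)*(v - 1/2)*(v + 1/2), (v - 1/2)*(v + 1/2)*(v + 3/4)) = v^2 - 1/4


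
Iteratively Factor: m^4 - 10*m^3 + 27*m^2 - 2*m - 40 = (m + 1)*(m^3 - 11*m^2 + 38*m - 40) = (m - 4)*(m + 1)*(m^2 - 7*m + 10) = (m - 5)*(m - 4)*(m + 1)*(m - 2)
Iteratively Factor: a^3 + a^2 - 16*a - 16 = (a - 4)*(a^2 + 5*a + 4) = (a - 4)*(a + 4)*(a + 1)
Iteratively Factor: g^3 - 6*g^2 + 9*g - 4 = (g - 1)*(g^2 - 5*g + 4) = (g - 1)^2*(g - 4)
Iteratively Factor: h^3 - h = (h)*(h^2 - 1) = h*(h + 1)*(h - 1)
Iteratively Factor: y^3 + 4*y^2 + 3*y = (y + 1)*(y^2 + 3*y) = y*(y + 1)*(y + 3)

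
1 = 1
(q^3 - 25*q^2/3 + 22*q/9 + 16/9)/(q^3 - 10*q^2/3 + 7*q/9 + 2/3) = (q - 8)/(q - 3)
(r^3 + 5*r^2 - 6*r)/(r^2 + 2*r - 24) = r*(r - 1)/(r - 4)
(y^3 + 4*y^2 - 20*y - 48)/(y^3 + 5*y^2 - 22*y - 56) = (y + 6)/(y + 7)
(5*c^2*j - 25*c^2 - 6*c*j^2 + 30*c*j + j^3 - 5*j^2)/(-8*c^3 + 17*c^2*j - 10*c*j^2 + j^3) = (-5*c*j + 25*c + j^2 - 5*j)/(8*c^2 - 9*c*j + j^2)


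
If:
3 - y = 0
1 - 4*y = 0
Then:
No Solution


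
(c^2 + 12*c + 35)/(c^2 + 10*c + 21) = (c + 5)/(c + 3)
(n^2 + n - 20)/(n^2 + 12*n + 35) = (n - 4)/(n + 7)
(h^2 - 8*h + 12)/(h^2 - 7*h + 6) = (h - 2)/(h - 1)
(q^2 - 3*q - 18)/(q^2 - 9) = (q - 6)/(q - 3)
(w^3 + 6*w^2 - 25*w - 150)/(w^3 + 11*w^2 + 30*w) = (w - 5)/w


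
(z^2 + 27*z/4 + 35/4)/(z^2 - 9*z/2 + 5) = (4*z^2 + 27*z + 35)/(2*(2*z^2 - 9*z + 10))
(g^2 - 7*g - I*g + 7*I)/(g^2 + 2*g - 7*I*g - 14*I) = (g^2 - g*(7 + I) + 7*I)/(g^2 + g*(2 - 7*I) - 14*I)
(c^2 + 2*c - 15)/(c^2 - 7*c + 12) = (c + 5)/(c - 4)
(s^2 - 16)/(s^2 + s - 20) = (s + 4)/(s + 5)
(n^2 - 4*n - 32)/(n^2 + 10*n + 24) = (n - 8)/(n + 6)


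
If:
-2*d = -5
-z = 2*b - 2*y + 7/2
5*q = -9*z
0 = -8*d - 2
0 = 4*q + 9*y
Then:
No Solution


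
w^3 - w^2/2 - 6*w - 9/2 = (w - 3)*(w + 1)*(w + 3/2)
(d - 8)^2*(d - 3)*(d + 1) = d^4 - 18*d^3 + 93*d^2 - 80*d - 192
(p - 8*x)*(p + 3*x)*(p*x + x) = p^3*x - 5*p^2*x^2 + p^2*x - 24*p*x^3 - 5*p*x^2 - 24*x^3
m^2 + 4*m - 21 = (m - 3)*(m + 7)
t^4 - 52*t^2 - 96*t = t*(t - 8)*(t + 2)*(t + 6)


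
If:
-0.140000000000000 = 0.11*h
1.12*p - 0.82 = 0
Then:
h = -1.27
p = 0.73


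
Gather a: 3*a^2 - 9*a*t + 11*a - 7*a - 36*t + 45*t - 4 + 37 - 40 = 3*a^2 + a*(4 - 9*t) + 9*t - 7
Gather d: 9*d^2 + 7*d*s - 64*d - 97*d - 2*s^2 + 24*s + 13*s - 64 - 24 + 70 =9*d^2 + d*(7*s - 161) - 2*s^2 + 37*s - 18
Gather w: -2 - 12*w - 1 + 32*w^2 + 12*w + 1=32*w^2 - 2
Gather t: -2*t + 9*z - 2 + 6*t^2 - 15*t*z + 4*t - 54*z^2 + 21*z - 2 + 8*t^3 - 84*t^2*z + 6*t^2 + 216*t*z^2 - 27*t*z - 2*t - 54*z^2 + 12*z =8*t^3 + t^2*(12 - 84*z) + t*(216*z^2 - 42*z) - 108*z^2 + 42*z - 4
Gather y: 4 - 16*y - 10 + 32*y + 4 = 16*y - 2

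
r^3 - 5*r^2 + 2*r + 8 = (r - 4)*(r - 2)*(r + 1)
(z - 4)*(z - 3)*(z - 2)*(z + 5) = z^4 - 4*z^3 - 19*z^2 + 106*z - 120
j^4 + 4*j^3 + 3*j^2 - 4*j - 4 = (j - 1)*(j + 1)*(j + 2)^2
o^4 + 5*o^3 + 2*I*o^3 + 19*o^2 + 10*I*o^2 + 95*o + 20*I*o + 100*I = (o + 5)*(o - 4*I)*(o + I)*(o + 5*I)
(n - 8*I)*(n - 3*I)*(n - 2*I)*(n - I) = n^4 - 14*I*n^3 - 59*n^2 + 94*I*n + 48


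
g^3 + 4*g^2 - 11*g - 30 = (g - 3)*(g + 2)*(g + 5)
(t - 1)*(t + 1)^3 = t^4 + 2*t^3 - 2*t - 1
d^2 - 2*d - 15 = (d - 5)*(d + 3)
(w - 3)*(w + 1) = w^2 - 2*w - 3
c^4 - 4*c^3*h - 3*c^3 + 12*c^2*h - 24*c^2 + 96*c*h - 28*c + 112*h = (c - 7)*(c + 2)^2*(c - 4*h)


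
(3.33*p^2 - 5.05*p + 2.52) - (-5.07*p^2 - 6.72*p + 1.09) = 8.4*p^2 + 1.67*p + 1.43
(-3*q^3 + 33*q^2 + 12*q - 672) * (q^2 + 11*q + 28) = -3*q^5 + 291*q^3 + 384*q^2 - 7056*q - 18816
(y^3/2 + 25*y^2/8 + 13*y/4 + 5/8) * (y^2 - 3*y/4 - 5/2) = y^5/2 + 11*y^4/4 - 11*y^3/32 - 77*y^2/8 - 275*y/32 - 25/16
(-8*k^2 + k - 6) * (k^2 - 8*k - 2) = -8*k^4 + 65*k^3 + 2*k^2 + 46*k + 12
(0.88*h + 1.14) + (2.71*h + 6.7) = 3.59*h + 7.84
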